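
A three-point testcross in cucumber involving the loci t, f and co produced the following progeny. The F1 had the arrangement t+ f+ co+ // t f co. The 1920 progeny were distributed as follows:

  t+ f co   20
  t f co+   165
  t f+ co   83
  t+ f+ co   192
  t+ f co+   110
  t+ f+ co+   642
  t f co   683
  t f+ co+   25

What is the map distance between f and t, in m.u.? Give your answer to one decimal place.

12.4 m.u.

The two rarest classes, t f+ co+ and t+ f co, are the double crossovers. Comparing them with the parentals, only the t allele has switched, so t is the middle locus and the order is f – t – co.
Crossovers in the f–t interval produce the single-crossover classes t+ f co+ and t f+ co (110 + 83 = 193) plus the double crossovers (45).
RF(f–t) = (193 + 45) / 1920 = 238/1920 = 0.1240 → 12.4 m.u.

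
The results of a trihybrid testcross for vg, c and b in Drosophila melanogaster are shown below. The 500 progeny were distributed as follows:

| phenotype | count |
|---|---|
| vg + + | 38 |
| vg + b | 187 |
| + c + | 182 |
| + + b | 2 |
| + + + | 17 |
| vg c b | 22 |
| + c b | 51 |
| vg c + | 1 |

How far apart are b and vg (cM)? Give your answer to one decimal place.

The two most frequent reciprocal classes, vg + b and + c +, are the parental types, so the F1 was vg + b / + c +.
The two rarest classes, + + b and vg c +, are the double crossovers. Comparing them with the parentals, only the vg allele has switched, so vg is the middle locus and the order is b – vg – c.
Crossovers in the b–vg interval produce the single-crossover classes vg + + and + c b (38 + 51 = 89) plus the double crossovers (3).
RF(b–vg) = (89 + 3) / 500 = 92/500 = 0.1840 → 18.4 cM.

18.4 cM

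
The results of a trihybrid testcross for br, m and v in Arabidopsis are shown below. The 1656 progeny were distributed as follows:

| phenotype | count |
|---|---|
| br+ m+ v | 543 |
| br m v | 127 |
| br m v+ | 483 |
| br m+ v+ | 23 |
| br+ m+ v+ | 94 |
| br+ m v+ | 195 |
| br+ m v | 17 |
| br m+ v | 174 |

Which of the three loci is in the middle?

m

The two most frequent reciprocal classes, br+ m+ v and br m v+, are the parental types, so the F1 was br+ m+ v / br m v+.
The two rarest classes, br+ m v and br m+ v+, are the double crossovers. Comparing them with the parentals, only the m allele has switched, so m is the middle locus and the order is v – m – br.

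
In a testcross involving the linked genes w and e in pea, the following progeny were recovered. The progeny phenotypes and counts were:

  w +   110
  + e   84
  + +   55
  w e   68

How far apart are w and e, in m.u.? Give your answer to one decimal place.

The two most frequent classes, + e (84) and w + (110), are the parental types, so the F1 was + e / w +.
The recombinant classes are + + and w e: 55 + 68 = 123.
Recombination frequency = 123/317 = 0.3880 ≈ 38.8%, i.e. 38.8 m.u.

38.8 m.u.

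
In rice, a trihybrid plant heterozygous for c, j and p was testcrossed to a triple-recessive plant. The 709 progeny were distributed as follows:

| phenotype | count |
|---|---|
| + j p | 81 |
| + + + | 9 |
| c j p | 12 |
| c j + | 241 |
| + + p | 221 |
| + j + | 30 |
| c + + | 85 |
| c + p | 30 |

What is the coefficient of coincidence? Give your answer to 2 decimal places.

0.98

The two most frequent reciprocal classes, c j + and + + p, are the parental types, so the F1 was c j + / + + p.
The two rarest classes, c j p and + + +, are the double crossovers. Comparing them with the parentals, only the p allele has switched, so p is the middle locus and the order is j – p – c.
j–p: (166 + 21)/709 = 0.2638; p–c: (60 + 21)/709 = 0.1142.
Expected DCO frequency = 0.2638 × 0.1142 ≈ 0.03013; observed = 21/709 ≈ 0.02962.
Coefficient of coincidence = 0.02962/0.03013 ≈ 0.98.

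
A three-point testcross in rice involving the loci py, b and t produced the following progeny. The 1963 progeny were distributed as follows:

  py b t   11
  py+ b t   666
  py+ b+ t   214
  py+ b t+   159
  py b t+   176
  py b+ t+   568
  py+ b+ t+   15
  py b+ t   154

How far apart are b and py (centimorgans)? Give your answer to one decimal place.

21.2 centimorgans

The two most frequent reciprocal classes, py+ b t and py b+ t+, are the parental types, so the F1 was py+ b t / py b+ t+.
The two rarest classes, py b t and py+ b+ t+, are the double crossovers. Comparing them with the parentals, only the py allele has switched, so py is the middle locus and the order is t – py – b.
Crossovers in the py–b interval produce the single-crossover classes py+ b+ t and py b t+ (214 + 176 = 390) plus the double crossovers (26).
RF(py–b) = (390 + 26) / 1963 = 416/1963 = 0.2119 → 21.2 centimorgans.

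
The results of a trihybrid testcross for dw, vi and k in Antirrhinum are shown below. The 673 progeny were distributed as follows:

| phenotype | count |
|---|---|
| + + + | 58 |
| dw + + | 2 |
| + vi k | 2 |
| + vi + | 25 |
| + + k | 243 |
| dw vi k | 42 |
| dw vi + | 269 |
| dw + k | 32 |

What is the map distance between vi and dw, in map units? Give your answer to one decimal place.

The two most frequent reciprocal classes, dw vi + and + + k, are the parental types, so the F1 was dw vi + / + + k.
The two rarest classes, dw + + and + vi k, are the double crossovers. Comparing them with the parentals, only the vi allele has switched, so vi is the middle locus and the order is dw – vi – k.
Crossovers in the dw–vi interval produce the single-crossover classes + vi + and dw + k (25 + 32 = 57) plus the double crossovers (4).
RF(dw–vi) = (57 + 4) / 673 = 61/673 = 0.0906 → 9.1 map units.

9.1 map units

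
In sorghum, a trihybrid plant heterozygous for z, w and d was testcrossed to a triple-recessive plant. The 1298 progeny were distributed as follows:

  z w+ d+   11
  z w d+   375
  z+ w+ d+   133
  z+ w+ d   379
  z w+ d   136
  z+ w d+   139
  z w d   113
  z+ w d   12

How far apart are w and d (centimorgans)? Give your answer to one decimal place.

20.7 centimorgans

The two most frequent reciprocal classes, z+ w+ d and z w d+, are the parental types, so the F1 was z+ w+ d / z w d+.
The two rarest classes, z+ w d and z w+ d+, are the double crossovers. Comparing them with the parentals, only the w allele has switched, so w is the middle locus and the order is d – w – z.
Crossovers in the d–w interval produce the single-crossover classes z+ w+ d+ and z w d (133 + 113 = 246) plus the double crossovers (23).
RF(d–w) = (246 + 23) / 1298 = 269/1298 = 0.2072 → 20.7 centimorgans.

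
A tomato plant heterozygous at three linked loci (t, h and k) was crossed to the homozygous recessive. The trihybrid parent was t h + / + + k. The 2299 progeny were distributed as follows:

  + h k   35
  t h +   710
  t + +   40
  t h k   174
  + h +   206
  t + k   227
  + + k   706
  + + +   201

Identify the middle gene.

The two rarest classes, t + + and + h k, are the double crossovers. Comparing them with the parentals, only the h allele has switched, so h is the middle locus and the order is t – h – k.

h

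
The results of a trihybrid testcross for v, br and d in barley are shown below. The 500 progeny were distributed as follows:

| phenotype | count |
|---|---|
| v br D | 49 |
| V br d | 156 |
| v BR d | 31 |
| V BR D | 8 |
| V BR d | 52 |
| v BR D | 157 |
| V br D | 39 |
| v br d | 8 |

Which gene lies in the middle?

v

The two most frequent reciprocal classes, V br d and v BR D, are the parental types, so the F1 was V br d / v BR D.
The two rarest classes, v br d and V BR D, are the double crossovers. Comparing them with the parentals, only the v allele has switched, so v is the middle locus and the order is d – v – br.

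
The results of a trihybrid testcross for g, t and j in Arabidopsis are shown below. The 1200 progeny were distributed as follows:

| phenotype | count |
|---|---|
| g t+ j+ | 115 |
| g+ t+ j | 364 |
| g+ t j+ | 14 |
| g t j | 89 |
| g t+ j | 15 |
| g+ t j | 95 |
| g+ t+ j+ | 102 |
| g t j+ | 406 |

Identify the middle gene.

The two most frequent reciprocal classes, g+ t+ j and g t j+, are the parental types, so the F1 was g+ t+ j / g t j+.
The two rarest classes, g t+ j and g+ t j+, are the double crossovers. Comparing them with the parentals, only the g allele has switched, so g is the middle locus and the order is t – g – j.

g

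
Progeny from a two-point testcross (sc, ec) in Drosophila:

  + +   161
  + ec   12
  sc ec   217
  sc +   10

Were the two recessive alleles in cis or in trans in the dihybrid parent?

The two most frequent classes are + + (161) and sc ec (217); these are the parental (non-recombinant) types.
So the F1 carried + + on one chromosome and sc ec on the other — the recessive alleles are on the same chromosome (cis / coupling).

cis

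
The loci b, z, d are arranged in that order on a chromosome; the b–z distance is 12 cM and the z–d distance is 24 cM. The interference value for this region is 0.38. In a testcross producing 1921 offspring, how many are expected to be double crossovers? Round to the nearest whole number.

34

Map distances give recombination frequencies of 0.120 and 0.240 for the two intervals.
With interference 0.38 (so coincidence = 0.62), expected double-crossover frequency = 0.120 × 0.240 × 0.62 = 0.01786.
Expected number = 0.01786 × 1921 = 34.30 ≈ 34.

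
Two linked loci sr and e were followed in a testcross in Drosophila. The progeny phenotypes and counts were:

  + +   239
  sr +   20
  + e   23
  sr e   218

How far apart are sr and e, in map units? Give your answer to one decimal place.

The two most frequent classes, + + (239) and sr e (218), are the parental types, so the F1 was + + / sr e.
The recombinant classes are + e and sr +: 23 + 20 = 43.
Recombination frequency = 43/500 = 0.0860 ≈ 8.6%, i.e. 8.6 map units.

8.6 map units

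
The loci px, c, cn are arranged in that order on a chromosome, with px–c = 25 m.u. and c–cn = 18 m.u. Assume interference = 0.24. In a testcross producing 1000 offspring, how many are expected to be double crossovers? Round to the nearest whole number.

Map distances give recombination frequencies of 0.250 and 0.180 for the two intervals.
With interference 0.24 (so coincidence = 0.76), expected double-crossover frequency = 0.250 × 0.180 × 0.76 = 0.03420.
Expected number = 0.03420 × 1000 = 34.20 ≈ 34.

34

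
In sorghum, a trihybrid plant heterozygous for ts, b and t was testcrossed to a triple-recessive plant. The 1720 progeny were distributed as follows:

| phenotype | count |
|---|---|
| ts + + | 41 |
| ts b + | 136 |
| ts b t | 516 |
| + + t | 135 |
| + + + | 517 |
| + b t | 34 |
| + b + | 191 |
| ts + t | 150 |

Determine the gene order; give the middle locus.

ts

The two most frequent reciprocal classes, ts b t and + + +, are the parental types, so the F1 was ts b t / + + +.
The two rarest classes, + b t and ts + +, are the double crossovers. Comparing them with the parentals, only the ts allele has switched, so ts is the middle locus and the order is b – ts – t.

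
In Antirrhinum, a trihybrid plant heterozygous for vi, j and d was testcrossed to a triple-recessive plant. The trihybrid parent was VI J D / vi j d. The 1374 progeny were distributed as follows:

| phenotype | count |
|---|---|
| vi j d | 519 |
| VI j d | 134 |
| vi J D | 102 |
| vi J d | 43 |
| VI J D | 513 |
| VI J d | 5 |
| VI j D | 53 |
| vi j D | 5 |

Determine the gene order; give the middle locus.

The two rarest classes, VI J d and vi j D, are the double crossovers. Comparing them with the parentals, only the d allele has switched, so d is the middle locus and the order is vi – d – j.

d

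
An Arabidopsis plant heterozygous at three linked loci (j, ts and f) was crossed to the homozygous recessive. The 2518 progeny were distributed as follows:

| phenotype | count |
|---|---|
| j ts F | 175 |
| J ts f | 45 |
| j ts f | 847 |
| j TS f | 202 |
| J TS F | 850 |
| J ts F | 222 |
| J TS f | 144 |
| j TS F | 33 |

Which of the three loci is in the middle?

The two most frequent reciprocal classes, J TS F and j ts f, are the parental types, so the F1 was J TS F / j ts f.
The two rarest classes, j TS F and J ts f, are the double crossovers. Comparing them with the parentals, only the j allele has switched, so j is the middle locus and the order is f – j – ts.

j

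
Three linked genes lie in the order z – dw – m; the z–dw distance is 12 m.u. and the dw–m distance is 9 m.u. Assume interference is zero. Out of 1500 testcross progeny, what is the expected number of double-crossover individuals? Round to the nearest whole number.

16

Map distances give recombination frequencies of 0.120 and 0.090 for the two intervals.
With no interference, expected double-crossover frequency = 0.120 × 0.090 = 0.01080.
Expected number = 0.01080 × 1500 = 16.20 ≈ 16.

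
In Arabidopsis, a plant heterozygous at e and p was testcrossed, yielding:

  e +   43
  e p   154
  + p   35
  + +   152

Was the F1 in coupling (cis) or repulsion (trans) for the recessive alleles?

cis

The two most frequent classes are + + (152) and e p (154); these are the parental (non-recombinant) types.
So the F1 carried + + on one chromosome and e p on the other — the recessive alleles are on the same chromosome (cis / coupling).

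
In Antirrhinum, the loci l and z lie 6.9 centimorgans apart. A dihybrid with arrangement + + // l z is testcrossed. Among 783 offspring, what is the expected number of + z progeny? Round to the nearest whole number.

27

A map distance of 6.9 centimorgans corresponds to a recombination frequency of 0.069.
The F1 is + + / l z, so + z is a recombinant gamete class with expected frequency r/2 = 0.069/2 = 0.0345.
Expected number = 0.0345 × 783 = 27.01 ≈ 27.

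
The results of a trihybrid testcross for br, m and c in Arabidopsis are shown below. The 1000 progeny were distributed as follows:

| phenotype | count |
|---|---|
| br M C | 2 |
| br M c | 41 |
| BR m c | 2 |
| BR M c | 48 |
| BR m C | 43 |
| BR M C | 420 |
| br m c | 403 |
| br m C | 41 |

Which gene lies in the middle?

The two most frequent reciprocal classes, br m c and BR M C, are the parental types, so the F1 was br m c / BR M C.
The two rarest classes, BR m c and br M C, are the double crossovers. Comparing them with the parentals, only the br allele has switched, so br is the middle locus and the order is c – br – m.

br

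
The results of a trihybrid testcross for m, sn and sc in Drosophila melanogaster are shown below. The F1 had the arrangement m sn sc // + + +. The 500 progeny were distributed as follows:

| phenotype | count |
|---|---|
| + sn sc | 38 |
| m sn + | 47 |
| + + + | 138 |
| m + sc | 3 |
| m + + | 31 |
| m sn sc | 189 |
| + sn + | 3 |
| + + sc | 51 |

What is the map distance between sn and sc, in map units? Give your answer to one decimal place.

The two rarest classes, m + sc and + sn +, are the double crossovers. Comparing them with the parentals, only the sn allele has switched, so sn is the middle locus and the order is sc – sn – m.
Crossovers in the sc–sn interval produce the single-crossover classes m sn + and + + sc (47 + 51 = 98) plus the double crossovers (6).
RF(sc–sn) = (98 + 6) / 500 = 104/500 = 0.2080 → 20.8 map units.

20.8 map units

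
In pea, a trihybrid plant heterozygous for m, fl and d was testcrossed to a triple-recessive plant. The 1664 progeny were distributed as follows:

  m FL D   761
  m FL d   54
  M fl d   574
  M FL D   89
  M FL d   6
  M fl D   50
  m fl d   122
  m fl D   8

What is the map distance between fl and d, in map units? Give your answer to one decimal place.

The two most frequent reciprocal classes, M fl d and m FL D, are the parental types, so the F1 was M fl d / m FL D.
The two rarest classes, M FL d and m fl D, are the double crossovers. Comparing them with the parentals, only the fl allele has switched, so fl is the middle locus and the order is d – fl – m.
Crossovers in the d–fl interval produce the single-crossover classes M fl D and m FL d (50 + 54 = 104) plus the double crossovers (14).
RF(d–fl) = (104 + 14) / 1664 = 118/1664 = 0.0709 → 7.1 map units.

7.1 map units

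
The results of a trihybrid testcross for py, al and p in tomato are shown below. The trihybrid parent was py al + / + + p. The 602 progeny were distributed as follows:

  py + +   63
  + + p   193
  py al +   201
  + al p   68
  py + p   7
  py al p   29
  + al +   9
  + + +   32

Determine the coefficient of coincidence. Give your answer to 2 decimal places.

The two rarest classes, + al + and py + p, are the double crossovers. Comparing them with the parentals, only the py allele has switched, so py is the middle locus and the order is p – py – al.
p–py: (61 + 16)/602 = 0.1279; py–al: (131 + 16)/602 = 0.2442.
Expected DCO frequency = 0.1279 × 0.2442 ≈ 0.03123; observed = 16/602 ≈ 0.02658.
Coefficient of coincidence = 0.02658/0.03123 ≈ 0.85.

0.85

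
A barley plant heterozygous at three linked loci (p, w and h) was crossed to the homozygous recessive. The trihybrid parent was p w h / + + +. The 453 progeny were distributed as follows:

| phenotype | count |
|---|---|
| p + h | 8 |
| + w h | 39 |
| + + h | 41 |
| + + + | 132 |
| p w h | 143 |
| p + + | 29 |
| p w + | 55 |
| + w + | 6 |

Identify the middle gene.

w

The two rarest classes, p + h and + w +, are the double crossovers. Comparing them with the parentals, only the w allele has switched, so w is the middle locus and the order is p – w – h.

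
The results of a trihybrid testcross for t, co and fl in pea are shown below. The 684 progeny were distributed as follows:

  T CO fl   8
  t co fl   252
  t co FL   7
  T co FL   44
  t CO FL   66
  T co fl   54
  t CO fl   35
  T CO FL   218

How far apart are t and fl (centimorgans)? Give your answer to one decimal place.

The two most frequent reciprocal classes, t co fl and T CO FL, are the parental types, so the F1 was t co fl / T CO FL.
The two rarest classes, t co FL and T CO fl, are the double crossovers. Comparing them with the parentals, only the fl allele has switched, so fl is the middle locus and the order is t – fl – co.
Crossovers in the t–fl interval produce the single-crossover classes T co fl and t CO FL (54 + 66 = 120) plus the double crossovers (15).
RF(t–fl) = (120 + 15) / 684 = 135/684 = 0.1974 → 19.7 centimorgans.

19.7 centimorgans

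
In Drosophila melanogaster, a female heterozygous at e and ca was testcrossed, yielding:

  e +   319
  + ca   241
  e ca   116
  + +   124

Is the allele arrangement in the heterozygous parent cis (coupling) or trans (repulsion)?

The two most frequent classes are + ca (241) and e + (319); these are the parental (non-recombinant) types.
So the F1 carried + ca on one chromosome and e + on the other — the recessive alleles are on opposite chromosomes (trans / repulsion).

trans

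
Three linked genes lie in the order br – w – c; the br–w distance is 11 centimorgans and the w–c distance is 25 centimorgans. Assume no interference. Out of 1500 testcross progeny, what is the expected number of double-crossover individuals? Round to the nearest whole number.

41

Map distances give recombination frequencies of 0.110 and 0.250 for the two intervals.
With no interference, expected double-crossover frequency = 0.110 × 0.250 = 0.02750.
Expected number = 0.02750 × 1500 = 41.25 ≈ 41.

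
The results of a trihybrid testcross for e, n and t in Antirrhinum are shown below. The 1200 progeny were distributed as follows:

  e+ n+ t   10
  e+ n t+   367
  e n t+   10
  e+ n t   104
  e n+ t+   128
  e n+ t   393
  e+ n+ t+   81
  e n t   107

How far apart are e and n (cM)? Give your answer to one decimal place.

17.3 cM

The two most frequent reciprocal classes, e+ n t+ and e n+ t, are the parental types, so the F1 was e+ n t+ / e n+ t.
The two rarest classes, e n t+ and e+ n+ t, are the double crossovers. Comparing them with the parentals, only the e allele has switched, so e is the middle locus and the order is n – e – t.
Crossovers in the n–e interval produce the single-crossover classes e+ n+ t+ and e n t (81 + 107 = 188) plus the double crossovers (20).
RF(n–e) = (188 + 20) / 1200 = 208/1200 = 0.1733 → 17.3 cM.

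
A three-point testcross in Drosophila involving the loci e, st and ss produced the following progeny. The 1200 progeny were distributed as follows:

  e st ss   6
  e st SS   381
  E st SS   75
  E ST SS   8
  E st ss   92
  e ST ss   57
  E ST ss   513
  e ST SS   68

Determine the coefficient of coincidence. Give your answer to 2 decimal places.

0.66

The two most frequent reciprocal classes, e st SS and E ST ss, are the parental types, so the F1 was e st SS / E ST ss.
The two rarest classes, e st ss and E ST SS, are the double crossovers. Comparing them with the parentals, only the ss allele has switched, so ss is the middle locus and the order is e – ss – st.
e–ss: (132 + 14)/1200 = 0.1217; ss–st: (160 + 14)/1200 = 0.1450.
Expected DCO frequency = 0.1217 × 0.1450 ≈ 0.01765; observed = 14/1200 ≈ 0.01167.
Coefficient of coincidence = 0.01167/0.01765 ≈ 0.66.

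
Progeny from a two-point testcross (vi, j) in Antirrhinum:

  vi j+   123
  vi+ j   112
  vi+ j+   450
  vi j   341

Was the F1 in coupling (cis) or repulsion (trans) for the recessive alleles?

The two most frequent classes are vi+ j+ (450) and vi j (341); these are the parental (non-recombinant) types.
So the F1 carried vi+ j+ on one chromosome and vi j on the other — the recessive alleles are on the same chromosome (cis / coupling).

cis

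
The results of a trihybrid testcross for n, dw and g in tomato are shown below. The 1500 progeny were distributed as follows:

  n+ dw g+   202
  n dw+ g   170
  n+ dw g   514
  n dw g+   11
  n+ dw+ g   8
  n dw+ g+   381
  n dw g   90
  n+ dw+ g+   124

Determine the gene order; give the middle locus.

dw

The two most frequent reciprocal classes, n+ dw g and n dw+ g+, are the parental types, so the F1 was n+ dw g / n dw+ g+.
The two rarest classes, n+ dw+ g and n dw g+, are the double crossovers. Comparing them with the parentals, only the dw allele has switched, so dw is the middle locus and the order is n – dw – g.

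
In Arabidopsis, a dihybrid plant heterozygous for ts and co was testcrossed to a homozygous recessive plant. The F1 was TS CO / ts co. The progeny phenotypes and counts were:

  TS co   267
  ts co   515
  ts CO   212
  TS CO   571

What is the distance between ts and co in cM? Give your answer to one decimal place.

The recombinant classes are TS co and ts CO: 267 + 212 = 479.
Recombination frequency = 479/1565 = 0.3061 ≈ 30.6%, i.e. 30.6 cM.

30.6 cM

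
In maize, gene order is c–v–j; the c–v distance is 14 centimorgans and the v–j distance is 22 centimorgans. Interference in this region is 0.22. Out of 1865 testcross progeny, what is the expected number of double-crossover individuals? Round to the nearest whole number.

45

Map distances give recombination frequencies of 0.140 and 0.220 for the two intervals.
With interference 0.22 (so coincidence = 0.78), expected double-crossover frequency = 0.140 × 0.220 × 0.78 = 0.02402.
Expected number = 0.02402 × 1865 = 44.80 ≈ 45.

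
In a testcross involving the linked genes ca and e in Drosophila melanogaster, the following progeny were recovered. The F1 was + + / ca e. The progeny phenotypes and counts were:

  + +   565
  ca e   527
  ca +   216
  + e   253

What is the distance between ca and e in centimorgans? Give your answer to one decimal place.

30.0 centimorgans

The recombinant classes are + e and ca +: 253 + 216 = 469.
Recombination frequency = 469/1561 = 0.3004 ≈ 30.0%, i.e. 30.0 centimorgans.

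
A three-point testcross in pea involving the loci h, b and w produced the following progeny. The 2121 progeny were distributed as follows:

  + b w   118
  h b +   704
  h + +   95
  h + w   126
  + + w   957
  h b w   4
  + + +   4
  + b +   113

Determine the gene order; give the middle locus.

w

The two most frequent reciprocal classes, h b + and + + w, are the parental types, so the F1 was h b + / + + w.
The two rarest classes, h b w and + + +, are the double crossovers. Comparing them with the parentals, only the w allele has switched, so w is the middle locus and the order is b – w – h.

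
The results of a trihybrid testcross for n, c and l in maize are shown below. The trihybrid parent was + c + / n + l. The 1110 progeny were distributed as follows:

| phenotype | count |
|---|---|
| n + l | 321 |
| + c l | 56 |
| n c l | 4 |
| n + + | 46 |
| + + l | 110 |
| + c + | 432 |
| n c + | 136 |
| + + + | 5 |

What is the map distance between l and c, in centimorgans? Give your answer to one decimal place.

The two rarest classes, + + + and n c l, are the double crossovers. Comparing them with the parentals, only the c allele has switched, so c is the middle locus and the order is n – c – l.
Crossovers in the c–l interval produce the single-crossover classes + c l and n + + (56 + 46 = 102) plus the double crossovers (9).
RF(c–l) = (102 + 9) / 1110 = 111/1110 = 0.1000 → 10.0 centimorgans.

10.0 centimorgans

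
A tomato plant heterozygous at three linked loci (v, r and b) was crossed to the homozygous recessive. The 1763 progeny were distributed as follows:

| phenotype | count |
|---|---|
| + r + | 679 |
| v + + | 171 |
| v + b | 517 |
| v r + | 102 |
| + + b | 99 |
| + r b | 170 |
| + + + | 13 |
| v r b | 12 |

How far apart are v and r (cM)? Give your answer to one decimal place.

The two most frequent reciprocal classes, + r + and v + b, are the parental types, so the F1 was + r + / v + b.
The two rarest classes, + + + and v r b, are the double crossovers. Comparing them with the parentals, only the r allele has switched, so r is the middle locus and the order is v – r – b.
Crossovers in the v–r interval produce the single-crossover classes v r + and + + b (102 + 99 = 201) plus the double crossovers (25).
RF(v–r) = (201 + 25) / 1763 = 226/1763 = 0.1282 → 12.8 cM.

12.8 cM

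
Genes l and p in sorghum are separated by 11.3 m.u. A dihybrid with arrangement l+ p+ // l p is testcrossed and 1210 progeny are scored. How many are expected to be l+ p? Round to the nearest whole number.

A map distance of 11.3 m.u. corresponds to a recombination frequency of 0.113.
The F1 is l+ p+ / l p, so l+ p is a recombinant gamete class with expected frequency r/2 = 0.113/2 = 0.0565.
Expected number = 0.0565 × 1210 = 68.36 ≈ 68.

68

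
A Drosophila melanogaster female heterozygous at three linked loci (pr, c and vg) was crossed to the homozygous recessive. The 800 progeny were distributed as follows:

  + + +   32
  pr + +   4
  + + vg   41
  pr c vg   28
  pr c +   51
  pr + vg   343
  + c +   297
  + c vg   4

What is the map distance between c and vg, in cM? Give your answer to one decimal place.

8.5 cM

The two most frequent reciprocal classes, pr + vg and + c +, are the parental types, so the F1 was pr + vg / + c +.
The two rarest classes, pr + + and + c vg, are the double crossovers. Comparing them with the parentals, only the vg allele has switched, so vg is the middle locus and the order is c – vg – pr.
Crossovers in the c–vg interval produce the single-crossover classes pr c vg and + + + (28 + 32 = 60) plus the double crossovers (8).
RF(c–vg) = (60 + 8) / 800 = 68/800 = 0.0850 → 8.5 cM.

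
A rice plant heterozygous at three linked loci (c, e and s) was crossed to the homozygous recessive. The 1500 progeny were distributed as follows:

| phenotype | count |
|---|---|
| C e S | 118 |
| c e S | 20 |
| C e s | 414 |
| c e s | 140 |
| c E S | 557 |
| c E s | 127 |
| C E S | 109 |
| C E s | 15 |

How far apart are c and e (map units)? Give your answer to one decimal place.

18.9 map units

The two most frequent reciprocal classes, C e s and c E S, are the parental types, so the F1 was C e s / c E S.
The two rarest classes, C E s and c e S, are the double crossovers. Comparing them with the parentals, only the e allele has switched, so e is the middle locus and the order is c – e – s.
Crossovers in the c–e interval produce the single-crossover classes c e s and C E S (140 + 109 = 249) plus the double crossovers (35).
RF(c–e) = (249 + 35) / 1500 = 284/1500 = 0.1893 → 18.9 map units.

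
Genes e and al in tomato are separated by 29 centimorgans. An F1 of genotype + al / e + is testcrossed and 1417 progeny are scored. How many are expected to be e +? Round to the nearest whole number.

503

A map distance of 29 centimorgans corresponds to a recombination frequency of 0.290.
The F1 is + al / e +, so e + is a parental gamete class with expected frequency (1 − r)/2 = 0.710/2 = 0.3550.
Expected number = 0.3550 × 1417 = 503.03 ≈ 503.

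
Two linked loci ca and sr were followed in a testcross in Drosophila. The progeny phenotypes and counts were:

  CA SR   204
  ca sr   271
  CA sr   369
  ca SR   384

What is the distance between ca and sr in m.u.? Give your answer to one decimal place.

38.7 m.u.

The two most frequent classes, CA sr (369) and ca SR (384), are the parental types, so the F1 was CA sr / ca SR.
The recombinant classes are CA SR and ca sr: 204 + 271 = 475.
Recombination frequency = 475/1228 = 0.3868 ≈ 38.7%, i.e. 38.7 m.u.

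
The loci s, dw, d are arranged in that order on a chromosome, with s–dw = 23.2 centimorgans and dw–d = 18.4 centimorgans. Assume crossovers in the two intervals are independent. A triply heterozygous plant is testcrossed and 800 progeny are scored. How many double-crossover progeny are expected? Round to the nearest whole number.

Map distances give recombination frequencies of 0.232 and 0.184 for the two intervals.
With no interference, expected double-crossover frequency = 0.232 × 0.184 = 0.04269.
Expected number = 0.04269 × 800 = 34.15 ≈ 34.

34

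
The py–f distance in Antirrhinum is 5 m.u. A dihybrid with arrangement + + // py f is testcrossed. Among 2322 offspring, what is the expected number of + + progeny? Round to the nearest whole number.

A map distance of 5 m.u. corresponds to a recombination frequency of 0.050.
The F1 is + + / py f, so + + is a parental gamete class with expected frequency (1 − r)/2 = 0.950/2 = 0.4750.
Expected number = 0.4750 × 2322 = 1102.95 ≈ 1103.

1103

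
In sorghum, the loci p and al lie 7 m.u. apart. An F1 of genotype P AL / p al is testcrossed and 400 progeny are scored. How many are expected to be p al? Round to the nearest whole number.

A map distance of 7 m.u. corresponds to a recombination frequency of 0.070.
The F1 is P AL / p al, so p al is a parental gamete class with expected frequency (1 − r)/2 = 0.930/2 = 0.4650.
Expected number = 0.4650 × 400 = 186.00 ≈ 186.

186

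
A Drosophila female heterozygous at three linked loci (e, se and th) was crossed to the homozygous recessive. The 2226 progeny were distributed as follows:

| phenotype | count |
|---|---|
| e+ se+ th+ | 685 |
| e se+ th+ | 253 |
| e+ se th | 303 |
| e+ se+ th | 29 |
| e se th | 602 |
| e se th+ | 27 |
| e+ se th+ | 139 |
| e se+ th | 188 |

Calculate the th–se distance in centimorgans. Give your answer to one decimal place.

The two most frequent reciprocal classes, e+ se+ th+ and e se th, are the parental types, so the F1 was e+ se+ th+ / e se th.
The two rarest classes, e+ se+ th and e se th+, are the double crossovers. Comparing them with the parentals, only the th allele has switched, so th is the middle locus and the order is se – th – e.
Crossovers in the se–th interval produce the single-crossover classes e+ se th+ and e se+ th (139 + 188 = 327) plus the double crossovers (56).
RF(se–th) = (327 + 56) / 2226 = 383/2226 = 0.1721 → 17.2 centimorgans.

17.2 centimorgans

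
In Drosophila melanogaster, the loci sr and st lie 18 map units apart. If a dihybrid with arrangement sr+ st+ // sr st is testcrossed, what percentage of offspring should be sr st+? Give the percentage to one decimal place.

A map distance of 18 map units corresponds to a recombination frequency of 0.180.
The F1 is sr+ st+ / sr st, so sr st+ is a recombinant gamete class with expected frequency r/2 = 0.180/2 = 0.0900.
That is 0.0900 = 9.0% of the progeny.

9.0%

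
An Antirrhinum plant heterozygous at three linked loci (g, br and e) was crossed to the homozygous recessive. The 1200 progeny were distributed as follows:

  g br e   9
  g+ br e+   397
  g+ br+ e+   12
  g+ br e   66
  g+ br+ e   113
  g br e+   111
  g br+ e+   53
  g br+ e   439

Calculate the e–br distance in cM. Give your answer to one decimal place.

11.7 cM

The two most frequent reciprocal classes, g br+ e and g+ br e+, are the parental types, so the F1 was g br+ e / g+ br e+.
The two rarest classes, g br e and g+ br+ e+, are the double crossovers. Comparing them with the parentals, only the br allele has switched, so br is the middle locus and the order is g – br – e.
Crossovers in the br–e interval produce the single-crossover classes g br+ e+ and g+ br e (53 + 66 = 119) plus the double crossovers (21).
RF(br–e) = (119 + 21) / 1200 = 140/1200 = 0.1167 → 11.7 cM.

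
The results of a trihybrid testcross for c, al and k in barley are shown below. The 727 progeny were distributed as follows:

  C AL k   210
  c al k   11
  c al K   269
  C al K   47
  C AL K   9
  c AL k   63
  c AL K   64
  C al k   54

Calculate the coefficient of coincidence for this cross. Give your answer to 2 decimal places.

0.81

The two most frequent reciprocal classes, c al K and C AL k, are the parental types, so the F1 was c al K / C AL k.
The two rarest classes, c al k and C AL K, are the double crossovers. Comparing them with the parentals, only the k allele has switched, so k is the middle locus and the order is al – k – c.
al–k: (118 + 20)/727 = 0.1898; k–c: (110 + 20)/727 = 0.1788.
Expected DCO frequency = 0.1898 × 0.1788 ≈ 0.03394; observed = 20/727 ≈ 0.02751.
Coefficient of coincidence = 0.02751/0.03394 ≈ 0.81.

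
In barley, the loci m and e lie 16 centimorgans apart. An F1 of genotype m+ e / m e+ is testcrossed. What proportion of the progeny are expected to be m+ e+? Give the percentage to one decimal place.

8.0%

A map distance of 16 centimorgans corresponds to a recombination frequency of 0.160.
The F1 is m+ e / m e+, so m+ e+ is a recombinant gamete class with expected frequency r/2 = 0.160/2 = 0.0800.
That is 0.0800 = 8.0% of the progeny.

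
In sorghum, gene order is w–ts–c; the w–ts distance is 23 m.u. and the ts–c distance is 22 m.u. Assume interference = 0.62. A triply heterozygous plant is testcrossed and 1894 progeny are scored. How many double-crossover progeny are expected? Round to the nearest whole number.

Map distances give recombination frequencies of 0.230 and 0.220 for the two intervals.
With interference 0.62 (so coincidence = 0.38), expected double-crossover frequency = 0.230 × 0.220 × 0.38 = 0.01923.
Expected number = 0.01923 × 1894 = 36.42 ≈ 36.

36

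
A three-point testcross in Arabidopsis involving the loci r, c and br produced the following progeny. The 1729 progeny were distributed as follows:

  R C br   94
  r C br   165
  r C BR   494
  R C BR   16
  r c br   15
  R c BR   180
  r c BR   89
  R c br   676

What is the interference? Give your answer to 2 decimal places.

The two most frequent reciprocal classes, R c br and r C BR, are the parental types, so the F1 was R c br / r C BR.
The two rarest classes, r c br and R C BR, are the double crossovers. Comparing them with the parentals, only the r allele has switched, so r is the middle locus and the order is c – r – br.
c–r: (183 + 31)/1729 = 0.1238; r–br: (345 + 31)/1729 = 0.2175.
Expected DCO frequency = 0.1238 × 0.2175 ≈ 0.02693; observed = 31/1729 ≈ 0.01793.
Coefficient of coincidence = 0.01793/0.02693 ≈ 0.67; interference = 1 − 0.67 = 0.33.

0.33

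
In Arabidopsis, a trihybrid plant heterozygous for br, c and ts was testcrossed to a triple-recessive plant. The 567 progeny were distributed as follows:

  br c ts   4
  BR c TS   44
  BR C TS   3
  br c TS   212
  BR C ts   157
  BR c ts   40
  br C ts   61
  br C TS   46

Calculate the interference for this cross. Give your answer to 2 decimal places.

0.62

The two most frequent reciprocal classes, BR C ts and br c TS, are the parental types, so the F1 was BR C ts / br c TS.
The two rarest classes, BR C TS and br c ts, are the double crossovers. Comparing them with the parentals, only the ts allele has switched, so ts is the middle locus and the order is br – ts – c.
br–ts: (105 + 7)/567 = 0.1975; ts–c: (86 + 7)/567 = 0.1640.
Expected DCO frequency = 0.1975 × 0.1640 ≈ 0.03239; observed = 7/567 ≈ 0.01235.
Coefficient of coincidence = 0.01235/0.03239 ≈ 0.38; interference = 1 − 0.38 = 0.62.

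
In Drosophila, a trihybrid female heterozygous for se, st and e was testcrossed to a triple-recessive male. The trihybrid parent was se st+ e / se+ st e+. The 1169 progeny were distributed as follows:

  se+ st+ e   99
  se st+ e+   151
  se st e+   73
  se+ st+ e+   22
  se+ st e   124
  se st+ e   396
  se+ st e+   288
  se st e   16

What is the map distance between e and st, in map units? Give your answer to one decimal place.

The two rarest classes, se st e and se+ st+ e+, are the double crossovers. Comparing them with the parentals, only the st allele has switched, so st is the middle locus and the order is e – st – se.
Crossovers in the e–st interval produce the single-crossover classes se st+ e+ and se+ st e (151 + 124 = 275) plus the double crossovers (38).
RF(e–st) = (275 + 38) / 1169 = 313/1169 = 0.2678 → 26.8 map units.

26.8 map units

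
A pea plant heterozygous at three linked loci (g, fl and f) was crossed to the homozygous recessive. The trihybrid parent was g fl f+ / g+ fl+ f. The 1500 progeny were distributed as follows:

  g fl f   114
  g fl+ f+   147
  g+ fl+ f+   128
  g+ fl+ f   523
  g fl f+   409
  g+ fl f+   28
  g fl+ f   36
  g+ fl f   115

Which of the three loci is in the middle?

g

The two rarest classes, g+ fl f+ and g fl+ f, are the double crossovers. Comparing them with the parentals, only the g allele has switched, so g is the middle locus and the order is fl – g – f.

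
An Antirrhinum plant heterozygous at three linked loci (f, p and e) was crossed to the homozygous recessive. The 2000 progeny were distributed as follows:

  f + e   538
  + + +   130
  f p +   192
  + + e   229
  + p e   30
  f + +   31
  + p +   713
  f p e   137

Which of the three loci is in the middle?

e

The two most frequent reciprocal classes, + p + and f + e, are the parental types, so the F1 was + p + / f + e.
The two rarest classes, + p e and f + +, are the double crossovers. Comparing them with the parentals, only the e allele has switched, so e is the middle locus and the order is f – e – p.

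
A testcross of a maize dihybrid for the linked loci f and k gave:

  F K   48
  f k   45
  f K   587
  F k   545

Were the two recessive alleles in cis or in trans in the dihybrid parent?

The two most frequent classes are F k (545) and f K (587); these are the parental (non-recombinant) types.
So the F1 carried F k on one chromosome and f K on the other — the recessive alleles are on opposite chromosomes (trans / repulsion).

trans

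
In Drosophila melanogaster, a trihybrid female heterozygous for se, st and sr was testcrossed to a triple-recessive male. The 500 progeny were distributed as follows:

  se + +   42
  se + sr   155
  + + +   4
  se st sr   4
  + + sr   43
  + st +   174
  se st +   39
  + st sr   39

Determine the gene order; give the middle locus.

The two most frequent reciprocal classes, se + sr and + st +, are the parental types, so the F1 was se + sr / + st +.
The two rarest classes, se st sr and + + +, are the double crossovers. Comparing them with the parentals, only the st allele has switched, so st is the middle locus and the order is se – st – sr.

st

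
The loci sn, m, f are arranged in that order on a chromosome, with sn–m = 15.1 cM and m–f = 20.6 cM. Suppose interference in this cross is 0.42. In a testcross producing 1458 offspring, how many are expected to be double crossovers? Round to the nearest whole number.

26

Map distances give recombination frequencies of 0.151 and 0.206 for the two intervals.
With interference 0.42 (so coincidence = 0.58), expected double-crossover frequency = 0.151 × 0.206 × 0.58 = 0.01804.
Expected number = 0.01804 × 1458 = 26.30 ≈ 26.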